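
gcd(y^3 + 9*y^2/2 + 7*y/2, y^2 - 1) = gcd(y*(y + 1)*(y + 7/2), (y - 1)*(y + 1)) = y + 1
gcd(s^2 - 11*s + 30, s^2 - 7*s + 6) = s - 6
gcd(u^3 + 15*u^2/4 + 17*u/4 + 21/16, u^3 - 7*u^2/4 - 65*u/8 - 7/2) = u^2 + 9*u/4 + 7/8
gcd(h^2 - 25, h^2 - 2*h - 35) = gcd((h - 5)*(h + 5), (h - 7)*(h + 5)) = h + 5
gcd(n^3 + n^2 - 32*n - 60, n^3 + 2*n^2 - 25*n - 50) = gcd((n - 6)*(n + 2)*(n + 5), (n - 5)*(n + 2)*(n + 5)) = n^2 + 7*n + 10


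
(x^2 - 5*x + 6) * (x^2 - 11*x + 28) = x^4 - 16*x^3 + 89*x^2 - 206*x + 168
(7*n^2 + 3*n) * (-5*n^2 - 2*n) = -35*n^4 - 29*n^3 - 6*n^2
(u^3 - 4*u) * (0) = 0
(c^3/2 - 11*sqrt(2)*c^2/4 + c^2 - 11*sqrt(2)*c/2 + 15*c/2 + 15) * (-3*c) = -3*c^4/2 - 3*c^3 + 33*sqrt(2)*c^3/4 - 45*c^2/2 + 33*sqrt(2)*c^2/2 - 45*c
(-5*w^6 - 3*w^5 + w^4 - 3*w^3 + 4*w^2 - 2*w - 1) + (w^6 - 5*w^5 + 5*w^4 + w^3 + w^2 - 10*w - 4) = -4*w^6 - 8*w^5 + 6*w^4 - 2*w^3 + 5*w^2 - 12*w - 5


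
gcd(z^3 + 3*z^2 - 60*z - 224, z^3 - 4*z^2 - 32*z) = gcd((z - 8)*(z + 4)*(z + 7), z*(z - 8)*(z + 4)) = z^2 - 4*z - 32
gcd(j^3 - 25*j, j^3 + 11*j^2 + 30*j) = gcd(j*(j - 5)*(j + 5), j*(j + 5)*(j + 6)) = j^2 + 5*j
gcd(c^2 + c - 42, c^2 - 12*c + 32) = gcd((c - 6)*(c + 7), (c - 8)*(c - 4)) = 1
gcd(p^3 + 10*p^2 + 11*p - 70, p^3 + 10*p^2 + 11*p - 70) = p^3 + 10*p^2 + 11*p - 70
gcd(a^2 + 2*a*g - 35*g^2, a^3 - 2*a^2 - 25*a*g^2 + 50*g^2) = a - 5*g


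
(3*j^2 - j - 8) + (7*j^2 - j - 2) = 10*j^2 - 2*j - 10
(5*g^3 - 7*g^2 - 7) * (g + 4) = 5*g^4 + 13*g^3 - 28*g^2 - 7*g - 28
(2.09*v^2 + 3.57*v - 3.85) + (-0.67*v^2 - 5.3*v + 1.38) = 1.42*v^2 - 1.73*v - 2.47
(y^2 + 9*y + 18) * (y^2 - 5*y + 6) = y^4 + 4*y^3 - 21*y^2 - 36*y + 108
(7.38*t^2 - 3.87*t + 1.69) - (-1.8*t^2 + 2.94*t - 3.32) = 9.18*t^2 - 6.81*t + 5.01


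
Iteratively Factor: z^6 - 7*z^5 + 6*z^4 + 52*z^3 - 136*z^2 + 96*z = (z - 2)*(z^5 - 5*z^4 - 4*z^3 + 44*z^2 - 48*z) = (z - 4)*(z - 2)*(z^4 - z^3 - 8*z^2 + 12*z) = (z - 4)*(z - 2)^2*(z^3 + z^2 - 6*z) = (z - 4)*(z - 2)^3*(z^2 + 3*z) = (z - 4)*(z - 2)^3*(z + 3)*(z)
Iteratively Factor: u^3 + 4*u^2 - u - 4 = (u + 1)*(u^2 + 3*u - 4) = (u - 1)*(u + 1)*(u + 4)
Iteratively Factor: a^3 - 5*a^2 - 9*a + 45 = (a - 5)*(a^2 - 9) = (a - 5)*(a + 3)*(a - 3)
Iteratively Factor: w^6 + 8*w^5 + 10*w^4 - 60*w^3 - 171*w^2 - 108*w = (w + 3)*(w^5 + 5*w^4 - 5*w^3 - 45*w^2 - 36*w) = w*(w + 3)*(w^4 + 5*w^3 - 5*w^2 - 45*w - 36) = w*(w + 3)^2*(w^3 + 2*w^2 - 11*w - 12) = w*(w + 3)^2*(w + 4)*(w^2 - 2*w - 3) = w*(w - 3)*(w + 3)^2*(w + 4)*(w + 1)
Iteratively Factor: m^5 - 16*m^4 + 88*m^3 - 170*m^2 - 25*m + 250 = (m - 5)*(m^4 - 11*m^3 + 33*m^2 - 5*m - 50) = (m - 5)^2*(m^3 - 6*m^2 + 3*m + 10) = (m - 5)^3*(m^2 - m - 2) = (m - 5)^3*(m + 1)*(m - 2)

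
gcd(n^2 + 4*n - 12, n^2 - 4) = n - 2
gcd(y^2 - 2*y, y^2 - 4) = y - 2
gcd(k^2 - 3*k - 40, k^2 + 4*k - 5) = k + 5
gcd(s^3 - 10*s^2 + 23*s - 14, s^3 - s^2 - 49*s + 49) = s^2 - 8*s + 7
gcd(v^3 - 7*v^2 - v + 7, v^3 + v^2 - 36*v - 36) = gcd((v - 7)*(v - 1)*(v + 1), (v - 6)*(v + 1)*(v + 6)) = v + 1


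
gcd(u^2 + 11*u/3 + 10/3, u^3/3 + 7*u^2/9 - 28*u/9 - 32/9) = 1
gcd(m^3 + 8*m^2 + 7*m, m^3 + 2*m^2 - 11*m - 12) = m + 1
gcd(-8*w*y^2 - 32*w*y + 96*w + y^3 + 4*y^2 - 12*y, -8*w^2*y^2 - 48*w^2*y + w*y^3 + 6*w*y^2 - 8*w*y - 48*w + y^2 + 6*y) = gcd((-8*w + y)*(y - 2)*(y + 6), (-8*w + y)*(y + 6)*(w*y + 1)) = -8*w*y - 48*w + y^2 + 6*y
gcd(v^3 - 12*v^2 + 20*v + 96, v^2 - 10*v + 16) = v - 8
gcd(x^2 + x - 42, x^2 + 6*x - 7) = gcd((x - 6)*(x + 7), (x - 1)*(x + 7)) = x + 7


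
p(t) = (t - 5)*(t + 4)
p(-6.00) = 22.00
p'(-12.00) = -25.00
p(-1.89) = -14.54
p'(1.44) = 1.88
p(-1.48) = -16.33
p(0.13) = -20.11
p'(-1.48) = -3.96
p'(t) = 2*t - 1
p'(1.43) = 1.86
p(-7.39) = 42.00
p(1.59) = -19.06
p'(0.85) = 0.70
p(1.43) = -19.39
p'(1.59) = 2.18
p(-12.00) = 136.00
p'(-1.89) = -4.78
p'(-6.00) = -13.00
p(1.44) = -19.37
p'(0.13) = -0.74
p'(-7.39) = -15.78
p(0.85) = -20.13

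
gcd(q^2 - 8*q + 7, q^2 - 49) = q - 7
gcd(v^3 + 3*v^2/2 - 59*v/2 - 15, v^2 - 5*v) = v - 5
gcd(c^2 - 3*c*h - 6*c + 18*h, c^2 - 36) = c - 6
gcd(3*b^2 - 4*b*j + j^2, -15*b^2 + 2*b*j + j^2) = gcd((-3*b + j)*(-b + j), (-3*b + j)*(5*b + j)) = 3*b - j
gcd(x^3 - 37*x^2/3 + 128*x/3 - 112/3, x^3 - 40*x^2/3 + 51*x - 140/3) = x^2 - 25*x/3 + 28/3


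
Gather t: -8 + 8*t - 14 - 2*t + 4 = 6*t - 18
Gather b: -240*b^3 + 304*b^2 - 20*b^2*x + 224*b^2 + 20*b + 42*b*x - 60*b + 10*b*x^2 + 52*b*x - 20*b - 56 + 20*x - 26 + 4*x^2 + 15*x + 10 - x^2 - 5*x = -240*b^3 + b^2*(528 - 20*x) + b*(10*x^2 + 94*x - 60) + 3*x^2 + 30*x - 72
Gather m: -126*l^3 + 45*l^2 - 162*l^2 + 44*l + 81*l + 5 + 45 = -126*l^3 - 117*l^2 + 125*l + 50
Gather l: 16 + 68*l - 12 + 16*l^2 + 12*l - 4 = 16*l^2 + 80*l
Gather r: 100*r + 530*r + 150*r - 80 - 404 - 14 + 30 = 780*r - 468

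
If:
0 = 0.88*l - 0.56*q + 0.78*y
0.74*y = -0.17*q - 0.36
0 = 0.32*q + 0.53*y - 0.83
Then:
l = 5.04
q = 5.49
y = -1.75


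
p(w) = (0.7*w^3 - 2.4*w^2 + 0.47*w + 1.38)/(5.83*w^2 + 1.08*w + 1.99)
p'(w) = (-11.66*w - 1.08)*(0.7*w^3 - 2.4*w^2 + 0.47*w + 1.38)/(5.83*w^2 + 1.08*w + 1.99)^2 + (2.1*w^2 - 4.8*w + 0.47)/(5.83*w^2 + 1.08*w + 1.99)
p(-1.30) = -0.46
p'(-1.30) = 0.36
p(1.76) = -0.06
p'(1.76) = -0.00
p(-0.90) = -0.26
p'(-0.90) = 0.70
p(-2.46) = -0.71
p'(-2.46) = 0.15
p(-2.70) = -0.75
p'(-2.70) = 0.14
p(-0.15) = 0.64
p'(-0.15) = 0.85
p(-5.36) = -1.09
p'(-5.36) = 0.12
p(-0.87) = -0.24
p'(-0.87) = 0.74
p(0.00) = 0.69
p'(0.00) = -0.14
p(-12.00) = -1.88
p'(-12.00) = 0.12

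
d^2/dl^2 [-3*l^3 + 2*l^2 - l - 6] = 4 - 18*l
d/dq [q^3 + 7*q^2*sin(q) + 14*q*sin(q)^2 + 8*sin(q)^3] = 7*q^2*cos(q) + 3*q^2 + 14*q*sin(q) + 14*q*sin(2*q) + 24*sin(q)^2*cos(q) + 14*sin(q)^2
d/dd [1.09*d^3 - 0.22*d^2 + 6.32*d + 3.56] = 3.27*d^2 - 0.44*d + 6.32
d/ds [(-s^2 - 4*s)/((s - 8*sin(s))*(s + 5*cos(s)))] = (-s*(s + 4)*(s - 8*sin(s))*(5*sin(s) - 1) - s*(s + 4)*(s + 5*cos(s))*(8*cos(s) - 1) + (-2*s - 4)*(s - 8*sin(s))*(s + 5*cos(s)))/((s - 8*sin(s))^2*(s + 5*cos(s))^2)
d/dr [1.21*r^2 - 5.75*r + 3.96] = 2.42*r - 5.75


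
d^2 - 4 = (d - 2)*(d + 2)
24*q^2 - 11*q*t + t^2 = (-8*q + t)*(-3*q + t)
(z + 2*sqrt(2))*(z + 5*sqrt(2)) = z^2 + 7*sqrt(2)*z + 20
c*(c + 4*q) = c^2 + 4*c*q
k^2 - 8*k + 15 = (k - 5)*(k - 3)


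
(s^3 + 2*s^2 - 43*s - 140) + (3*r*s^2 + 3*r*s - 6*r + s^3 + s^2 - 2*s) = 3*r*s^2 + 3*r*s - 6*r + 2*s^3 + 3*s^2 - 45*s - 140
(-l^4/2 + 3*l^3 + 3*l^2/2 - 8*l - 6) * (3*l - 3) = -3*l^5/2 + 21*l^4/2 - 9*l^3/2 - 57*l^2/2 + 6*l + 18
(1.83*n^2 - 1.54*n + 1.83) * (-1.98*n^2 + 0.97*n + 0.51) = -3.6234*n^4 + 4.8243*n^3 - 4.1839*n^2 + 0.9897*n + 0.9333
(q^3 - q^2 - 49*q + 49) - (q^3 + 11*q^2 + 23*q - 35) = -12*q^2 - 72*q + 84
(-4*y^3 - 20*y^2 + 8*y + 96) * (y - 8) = -4*y^4 + 12*y^3 + 168*y^2 + 32*y - 768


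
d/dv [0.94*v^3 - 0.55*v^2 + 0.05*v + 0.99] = 2.82*v^2 - 1.1*v + 0.05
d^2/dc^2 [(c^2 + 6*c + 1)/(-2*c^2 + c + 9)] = 4*(-13*c^3 - 33*c^2 - 159*c - 23)/(8*c^6 - 12*c^5 - 102*c^4 + 107*c^3 + 459*c^2 - 243*c - 729)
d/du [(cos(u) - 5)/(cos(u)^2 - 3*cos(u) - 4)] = (cos(u)^2 - 10*cos(u) + 19)*sin(u)/((cos(u) - 4)^2*(cos(u) + 1)^2)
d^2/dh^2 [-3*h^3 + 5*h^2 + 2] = 10 - 18*h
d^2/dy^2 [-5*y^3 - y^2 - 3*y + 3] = -30*y - 2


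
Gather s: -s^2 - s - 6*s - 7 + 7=-s^2 - 7*s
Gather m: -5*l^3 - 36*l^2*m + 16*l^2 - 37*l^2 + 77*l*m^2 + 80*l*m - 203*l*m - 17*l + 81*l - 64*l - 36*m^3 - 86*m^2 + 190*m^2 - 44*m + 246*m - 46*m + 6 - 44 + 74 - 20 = -5*l^3 - 21*l^2 - 36*m^3 + m^2*(77*l + 104) + m*(-36*l^2 - 123*l + 156) + 16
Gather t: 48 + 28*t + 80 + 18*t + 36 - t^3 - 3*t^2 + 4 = -t^3 - 3*t^2 + 46*t + 168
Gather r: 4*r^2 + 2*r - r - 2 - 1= 4*r^2 + r - 3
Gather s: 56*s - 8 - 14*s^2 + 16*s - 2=-14*s^2 + 72*s - 10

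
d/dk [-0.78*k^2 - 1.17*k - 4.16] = -1.56*k - 1.17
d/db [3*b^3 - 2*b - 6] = 9*b^2 - 2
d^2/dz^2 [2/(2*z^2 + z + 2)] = 4*(-4*z^2 - 2*z + (4*z + 1)^2 - 4)/(2*z^2 + z + 2)^3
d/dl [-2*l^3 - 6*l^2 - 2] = 6*l*(-l - 2)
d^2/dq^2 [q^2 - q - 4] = 2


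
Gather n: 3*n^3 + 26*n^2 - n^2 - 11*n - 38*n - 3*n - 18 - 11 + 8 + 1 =3*n^3 + 25*n^2 - 52*n - 20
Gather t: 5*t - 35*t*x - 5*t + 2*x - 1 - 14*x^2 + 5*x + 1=-35*t*x - 14*x^2 + 7*x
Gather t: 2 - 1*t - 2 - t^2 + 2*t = -t^2 + t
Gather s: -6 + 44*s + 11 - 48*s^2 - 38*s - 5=-48*s^2 + 6*s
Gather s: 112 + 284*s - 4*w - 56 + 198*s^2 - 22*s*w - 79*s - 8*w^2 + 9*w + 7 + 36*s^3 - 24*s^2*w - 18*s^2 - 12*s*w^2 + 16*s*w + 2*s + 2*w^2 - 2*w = 36*s^3 + s^2*(180 - 24*w) + s*(-12*w^2 - 6*w + 207) - 6*w^2 + 3*w + 63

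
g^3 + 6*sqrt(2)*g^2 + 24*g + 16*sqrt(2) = (g + 2*sqrt(2))^3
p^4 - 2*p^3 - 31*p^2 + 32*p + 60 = (p - 6)*(p - 2)*(p + 1)*(p + 5)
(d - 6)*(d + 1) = d^2 - 5*d - 6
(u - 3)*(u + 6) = u^2 + 3*u - 18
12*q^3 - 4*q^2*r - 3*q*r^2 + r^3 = (-3*q + r)*(-2*q + r)*(2*q + r)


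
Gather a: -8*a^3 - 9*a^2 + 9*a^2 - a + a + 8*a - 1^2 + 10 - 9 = -8*a^3 + 8*a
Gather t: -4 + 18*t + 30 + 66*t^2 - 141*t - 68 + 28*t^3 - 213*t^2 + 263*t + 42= 28*t^3 - 147*t^2 + 140*t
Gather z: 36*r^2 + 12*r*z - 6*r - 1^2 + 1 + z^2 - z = 36*r^2 - 6*r + z^2 + z*(12*r - 1)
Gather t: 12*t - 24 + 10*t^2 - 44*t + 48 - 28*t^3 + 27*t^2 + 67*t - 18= -28*t^3 + 37*t^2 + 35*t + 6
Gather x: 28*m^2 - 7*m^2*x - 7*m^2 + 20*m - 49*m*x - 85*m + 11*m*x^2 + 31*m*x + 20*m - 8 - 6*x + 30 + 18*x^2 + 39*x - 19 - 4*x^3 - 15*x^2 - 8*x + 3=21*m^2 - 45*m - 4*x^3 + x^2*(11*m + 3) + x*(-7*m^2 - 18*m + 25) + 6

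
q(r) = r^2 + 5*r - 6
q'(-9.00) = -13.00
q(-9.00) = 30.00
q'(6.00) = 17.00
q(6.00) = 60.00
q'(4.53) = 14.06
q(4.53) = 37.17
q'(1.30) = 7.60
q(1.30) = 2.19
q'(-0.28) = 4.44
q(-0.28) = -7.32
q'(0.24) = 5.48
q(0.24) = -4.74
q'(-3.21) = -1.42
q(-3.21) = -11.75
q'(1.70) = 8.40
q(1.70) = 5.39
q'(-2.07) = 0.86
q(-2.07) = -12.07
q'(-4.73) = -4.46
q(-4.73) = -7.28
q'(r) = 2*r + 5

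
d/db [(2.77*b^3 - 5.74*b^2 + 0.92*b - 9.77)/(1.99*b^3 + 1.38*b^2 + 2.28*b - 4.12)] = (15.2452*b^4 + 8.9696*b^3 + 9.73289999999999*b^2 + 74.2628*b + 18.4852)/(3.9601*b^6 + 5.4924*b^5 + 10.9788*b^4 - 10.1048*b^3 - 6.1728*b^2 - 18.7872*b + 16.9744)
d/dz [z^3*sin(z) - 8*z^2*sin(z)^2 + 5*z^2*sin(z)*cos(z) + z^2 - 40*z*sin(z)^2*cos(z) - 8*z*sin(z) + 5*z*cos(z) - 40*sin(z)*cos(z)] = z^3*cos(z) + 3*z^2*sin(z) - 8*z^2*sin(2*z) + 5*z^2*cos(2*z) + 5*z*sin(z) + 5*z*sin(2*z) - 30*z*sin(3*z) - 8*z*cos(z) + 8*z*cos(2*z) - 6*z - 8*sin(z) - 5*cos(z) - 40*cos(2*z) + 10*cos(3*z)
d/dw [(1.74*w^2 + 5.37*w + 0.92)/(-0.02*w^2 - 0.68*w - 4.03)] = (-1.0758*w^2 - 13.9876*w - 21.0155)/(0.0004*w^4 + 0.0272*w^3 + 0.6236*w^2 + 5.4808*w + 16.2409)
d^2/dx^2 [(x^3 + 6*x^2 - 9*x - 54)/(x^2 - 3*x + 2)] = 16*(2*x^3 - 27*x^2 + 69*x - 51)/(x^6 - 9*x^5 + 33*x^4 - 63*x^3 + 66*x^2 - 36*x + 8)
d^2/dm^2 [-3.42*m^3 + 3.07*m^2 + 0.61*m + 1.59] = 6.14 - 20.52*m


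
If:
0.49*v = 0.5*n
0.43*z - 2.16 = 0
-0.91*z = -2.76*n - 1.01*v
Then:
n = 1.21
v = 1.23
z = 5.02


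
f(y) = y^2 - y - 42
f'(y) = 2*y - 1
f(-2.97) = -30.21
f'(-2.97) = -6.94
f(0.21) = -42.17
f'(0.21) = -0.58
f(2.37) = -38.75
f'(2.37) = 3.74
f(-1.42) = -38.56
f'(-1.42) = -3.84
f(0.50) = -42.25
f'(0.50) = 0.00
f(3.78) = -31.49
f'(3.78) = 6.56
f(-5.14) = -10.44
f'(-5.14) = -11.28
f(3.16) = -35.17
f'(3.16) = 5.32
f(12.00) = 90.00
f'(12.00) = 23.00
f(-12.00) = 114.00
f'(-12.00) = -25.00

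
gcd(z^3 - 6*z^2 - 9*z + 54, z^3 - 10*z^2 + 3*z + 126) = z^2 - 3*z - 18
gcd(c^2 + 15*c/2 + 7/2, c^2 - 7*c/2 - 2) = c + 1/2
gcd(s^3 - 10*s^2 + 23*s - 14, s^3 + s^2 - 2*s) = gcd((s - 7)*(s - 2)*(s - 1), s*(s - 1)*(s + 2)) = s - 1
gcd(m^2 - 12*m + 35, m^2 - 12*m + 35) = m^2 - 12*m + 35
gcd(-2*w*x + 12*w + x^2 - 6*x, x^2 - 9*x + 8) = 1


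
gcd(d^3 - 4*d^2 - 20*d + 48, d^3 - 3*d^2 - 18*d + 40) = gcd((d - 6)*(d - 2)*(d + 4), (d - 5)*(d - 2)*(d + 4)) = d^2 + 2*d - 8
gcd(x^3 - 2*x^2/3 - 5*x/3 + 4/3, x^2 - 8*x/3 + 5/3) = x - 1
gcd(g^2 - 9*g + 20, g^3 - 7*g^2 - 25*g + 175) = g - 5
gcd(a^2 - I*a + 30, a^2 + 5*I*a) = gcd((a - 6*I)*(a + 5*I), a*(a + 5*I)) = a + 5*I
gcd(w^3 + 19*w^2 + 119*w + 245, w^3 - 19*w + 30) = w + 5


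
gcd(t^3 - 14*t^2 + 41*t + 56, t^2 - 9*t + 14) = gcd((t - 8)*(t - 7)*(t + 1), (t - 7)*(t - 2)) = t - 7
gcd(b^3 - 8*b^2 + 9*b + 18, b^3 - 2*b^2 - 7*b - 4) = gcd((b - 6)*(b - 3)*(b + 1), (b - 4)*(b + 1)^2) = b + 1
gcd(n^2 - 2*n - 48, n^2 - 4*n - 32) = n - 8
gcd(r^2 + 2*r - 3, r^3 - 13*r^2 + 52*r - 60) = 1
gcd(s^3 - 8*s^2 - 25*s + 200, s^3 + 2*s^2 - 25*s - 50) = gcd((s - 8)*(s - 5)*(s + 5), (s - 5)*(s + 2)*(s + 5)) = s^2 - 25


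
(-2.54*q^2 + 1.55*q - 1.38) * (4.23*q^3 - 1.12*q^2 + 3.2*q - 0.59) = -10.7442*q^5 + 9.4013*q^4 - 15.7014*q^3 + 8.0042*q^2 - 5.3305*q + 0.8142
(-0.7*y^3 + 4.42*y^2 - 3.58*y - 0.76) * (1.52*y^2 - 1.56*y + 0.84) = -1.064*y^5 + 7.8104*y^4 - 12.9248*y^3 + 8.1424*y^2 - 1.8216*y - 0.6384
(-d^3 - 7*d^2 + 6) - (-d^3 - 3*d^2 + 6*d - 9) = -4*d^2 - 6*d + 15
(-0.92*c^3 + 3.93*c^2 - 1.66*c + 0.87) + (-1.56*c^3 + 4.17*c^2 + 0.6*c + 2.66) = -2.48*c^3 + 8.1*c^2 - 1.06*c + 3.53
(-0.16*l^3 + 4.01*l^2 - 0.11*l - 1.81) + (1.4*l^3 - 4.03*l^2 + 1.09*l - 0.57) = 1.24*l^3 - 0.0200000000000005*l^2 + 0.98*l - 2.38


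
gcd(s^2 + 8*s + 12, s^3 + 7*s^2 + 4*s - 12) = s^2 + 8*s + 12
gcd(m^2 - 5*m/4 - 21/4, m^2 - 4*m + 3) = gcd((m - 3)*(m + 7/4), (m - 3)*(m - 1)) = m - 3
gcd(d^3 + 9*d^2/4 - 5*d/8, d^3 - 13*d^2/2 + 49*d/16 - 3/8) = d - 1/4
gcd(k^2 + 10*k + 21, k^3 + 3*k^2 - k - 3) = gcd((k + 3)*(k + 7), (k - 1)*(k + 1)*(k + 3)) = k + 3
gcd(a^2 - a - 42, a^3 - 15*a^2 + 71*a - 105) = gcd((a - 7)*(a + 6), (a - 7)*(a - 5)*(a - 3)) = a - 7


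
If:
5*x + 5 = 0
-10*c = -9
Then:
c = 9/10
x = -1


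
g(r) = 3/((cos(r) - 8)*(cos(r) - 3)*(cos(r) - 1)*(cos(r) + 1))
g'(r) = 3*sin(r)/((cos(r) - 8)*(cos(r) - 3)*(cos(r) - 1)*(cos(r) + 1)^2) + 3*sin(r)/((cos(r) - 8)*(cos(r) - 3)*(cos(r) - 1)^2*(cos(r) + 1)) + 3*sin(r)/((cos(r) - 8)*(cos(r) - 3)^2*(cos(r) - 1)*(cos(r) + 1)) + 3*sin(r)/((cos(r) - 8)^2*(cos(r) - 3)*(cos(r) - 1)*(cos(r) + 1))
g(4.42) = -0.12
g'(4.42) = 0.02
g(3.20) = -24.47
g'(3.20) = 836.46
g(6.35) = -48.00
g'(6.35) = 1436.83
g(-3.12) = -178.78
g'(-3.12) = 16555.06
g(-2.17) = -0.14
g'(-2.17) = 0.15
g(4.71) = -0.12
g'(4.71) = -0.06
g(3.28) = -4.39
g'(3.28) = 62.86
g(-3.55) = -0.54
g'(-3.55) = -2.44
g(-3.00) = -4.20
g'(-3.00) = 58.71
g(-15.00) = -0.22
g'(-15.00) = 0.45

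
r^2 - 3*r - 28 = (r - 7)*(r + 4)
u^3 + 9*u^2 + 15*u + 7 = (u + 1)^2*(u + 7)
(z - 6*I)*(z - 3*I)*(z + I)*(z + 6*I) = z^4 - 2*I*z^3 + 39*z^2 - 72*I*z + 108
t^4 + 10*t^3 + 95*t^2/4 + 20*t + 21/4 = (t + 1/2)*(t + 1)*(t + 3/2)*(t + 7)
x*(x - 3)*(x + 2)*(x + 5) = x^4 + 4*x^3 - 11*x^2 - 30*x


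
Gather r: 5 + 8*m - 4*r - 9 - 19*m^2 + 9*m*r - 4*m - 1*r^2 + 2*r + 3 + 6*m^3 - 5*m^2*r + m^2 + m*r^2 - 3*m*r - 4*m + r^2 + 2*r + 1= 6*m^3 - 18*m^2 + m*r^2 + r*(-5*m^2 + 6*m)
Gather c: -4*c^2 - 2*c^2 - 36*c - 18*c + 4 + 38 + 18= -6*c^2 - 54*c + 60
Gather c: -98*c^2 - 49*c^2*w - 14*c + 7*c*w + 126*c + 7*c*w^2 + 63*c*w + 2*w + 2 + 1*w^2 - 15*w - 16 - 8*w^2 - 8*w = c^2*(-49*w - 98) + c*(7*w^2 + 70*w + 112) - 7*w^2 - 21*w - 14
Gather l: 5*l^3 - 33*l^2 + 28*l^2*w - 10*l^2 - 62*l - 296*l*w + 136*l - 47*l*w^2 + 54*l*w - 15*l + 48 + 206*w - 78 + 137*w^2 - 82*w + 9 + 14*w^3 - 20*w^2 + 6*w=5*l^3 + l^2*(28*w - 43) + l*(-47*w^2 - 242*w + 59) + 14*w^3 + 117*w^2 + 130*w - 21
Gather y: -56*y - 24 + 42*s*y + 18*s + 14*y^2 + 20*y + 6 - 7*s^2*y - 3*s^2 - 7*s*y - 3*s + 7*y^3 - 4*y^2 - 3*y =-3*s^2 + 15*s + 7*y^3 + 10*y^2 + y*(-7*s^2 + 35*s - 39) - 18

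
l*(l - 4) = l^2 - 4*l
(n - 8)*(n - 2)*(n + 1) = n^3 - 9*n^2 + 6*n + 16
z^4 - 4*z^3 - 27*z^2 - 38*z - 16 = (z - 8)*(z + 1)^2*(z + 2)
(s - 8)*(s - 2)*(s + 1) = s^3 - 9*s^2 + 6*s + 16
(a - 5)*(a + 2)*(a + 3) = a^3 - 19*a - 30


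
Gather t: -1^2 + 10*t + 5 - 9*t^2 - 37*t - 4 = -9*t^2 - 27*t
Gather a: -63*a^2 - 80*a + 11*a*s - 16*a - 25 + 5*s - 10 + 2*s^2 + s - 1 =-63*a^2 + a*(11*s - 96) + 2*s^2 + 6*s - 36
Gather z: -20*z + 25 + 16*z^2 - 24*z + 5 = 16*z^2 - 44*z + 30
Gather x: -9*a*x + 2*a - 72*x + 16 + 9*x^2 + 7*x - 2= 2*a + 9*x^2 + x*(-9*a - 65) + 14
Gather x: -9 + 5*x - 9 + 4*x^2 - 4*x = 4*x^2 + x - 18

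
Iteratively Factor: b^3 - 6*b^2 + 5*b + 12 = (b - 4)*(b^2 - 2*b - 3) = (b - 4)*(b - 3)*(b + 1)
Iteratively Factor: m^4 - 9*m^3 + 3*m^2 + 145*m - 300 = (m - 3)*(m^3 - 6*m^2 - 15*m + 100) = (m - 5)*(m - 3)*(m^2 - m - 20) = (m - 5)^2*(m - 3)*(m + 4)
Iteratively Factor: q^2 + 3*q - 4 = (q - 1)*(q + 4)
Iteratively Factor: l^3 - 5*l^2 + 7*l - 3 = (l - 1)*(l^2 - 4*l + 3) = (l - 1)^2*(l - 3)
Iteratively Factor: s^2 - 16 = (s - 4)*(s + 4)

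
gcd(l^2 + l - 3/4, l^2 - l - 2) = 1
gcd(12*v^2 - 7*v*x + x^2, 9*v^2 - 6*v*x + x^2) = -3*v + x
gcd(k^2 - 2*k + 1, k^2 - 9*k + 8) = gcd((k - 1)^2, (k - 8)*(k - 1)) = k - 1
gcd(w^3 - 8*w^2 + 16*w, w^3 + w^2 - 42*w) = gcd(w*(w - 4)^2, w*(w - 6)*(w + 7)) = w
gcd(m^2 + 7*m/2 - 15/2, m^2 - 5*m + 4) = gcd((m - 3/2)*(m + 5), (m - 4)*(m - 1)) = 1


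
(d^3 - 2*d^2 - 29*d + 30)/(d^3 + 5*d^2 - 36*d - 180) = (d - 1)/(d + 6)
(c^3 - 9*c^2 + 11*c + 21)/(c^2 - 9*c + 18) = (c^2 - 6*c - 7)/(c - 6)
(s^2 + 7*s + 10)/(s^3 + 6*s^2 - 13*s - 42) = (s + 5)/(s^2 + 4*s - 21)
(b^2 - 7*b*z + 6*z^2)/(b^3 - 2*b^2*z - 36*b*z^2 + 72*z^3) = (-b + z)/(-b^2 - 4*b*z + 12*z^2)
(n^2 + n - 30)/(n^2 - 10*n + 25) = (n + 6)/(n - 5)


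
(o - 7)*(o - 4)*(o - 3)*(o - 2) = o^4 - 16*o^3 + 89*o^2 - 206*o + 168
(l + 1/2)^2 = l^2 + l + 1/4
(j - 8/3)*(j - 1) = j^2 - 11*j/3 + 8/3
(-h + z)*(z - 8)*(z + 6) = -h*z^2 + 2*h*z + 48*h + z^3 - 2*z^2 - 48*z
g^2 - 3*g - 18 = (g - 6)*(g + 3)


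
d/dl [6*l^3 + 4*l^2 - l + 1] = 18*l^2 + 8*l - 1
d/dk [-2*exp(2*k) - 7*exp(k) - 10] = (-4*exp(k) - 7)*exp(k)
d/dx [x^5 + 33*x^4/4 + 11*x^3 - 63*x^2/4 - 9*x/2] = 5*x^4 + 33*x^3 + 33*x^2 - 63*x/2 - 9/2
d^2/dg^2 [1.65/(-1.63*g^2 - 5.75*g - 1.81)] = (8.76777*g^2 + 30.92925*g - 1.65*(3.26*g + 5.75)*(6.52*g + 11.5) + 9.73599)/(1.63*g^2 + 5.75*g + 1.81)^3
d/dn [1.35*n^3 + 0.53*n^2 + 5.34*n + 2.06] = 4.05*n^2 + 1.06*n + 5.34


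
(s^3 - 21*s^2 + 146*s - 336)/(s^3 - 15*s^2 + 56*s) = (s - 6)/s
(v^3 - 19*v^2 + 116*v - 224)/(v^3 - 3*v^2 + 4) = (v^3 - 19*v^2 + 116*v - 224)/(v^3 - 3*v^2 + 4)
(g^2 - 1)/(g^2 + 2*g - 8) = (g^2 - 1)/(g^2 + 2*g - 8)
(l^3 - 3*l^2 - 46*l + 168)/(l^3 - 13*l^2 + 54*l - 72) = (l + 7)/(l - 3)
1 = 1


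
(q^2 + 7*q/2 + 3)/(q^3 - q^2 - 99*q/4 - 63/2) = 2*(q + 2)/(2*q^2 - 5*q - 42)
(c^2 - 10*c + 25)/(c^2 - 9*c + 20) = (c - 5)/(c - 4)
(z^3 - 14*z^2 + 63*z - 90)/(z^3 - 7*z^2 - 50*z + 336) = (z^2 - 8*z + 15)/(z^2 - z - 56)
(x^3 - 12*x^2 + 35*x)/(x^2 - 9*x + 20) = x*(x - 7)/(x - 4)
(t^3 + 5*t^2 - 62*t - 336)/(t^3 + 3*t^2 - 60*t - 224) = (t + 6)/(t + 4)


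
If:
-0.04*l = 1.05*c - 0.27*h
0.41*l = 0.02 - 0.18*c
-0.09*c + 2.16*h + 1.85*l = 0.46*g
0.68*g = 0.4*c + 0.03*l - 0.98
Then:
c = -0.11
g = -1.50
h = -0.41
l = 0.10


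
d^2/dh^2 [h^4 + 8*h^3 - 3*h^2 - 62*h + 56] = 12*h^2 + 48*h - 6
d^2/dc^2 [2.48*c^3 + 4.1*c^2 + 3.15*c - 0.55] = 14.88*c + 8.2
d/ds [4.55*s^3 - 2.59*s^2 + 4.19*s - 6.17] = 13.65*s^2 - 5.18*s + 4.19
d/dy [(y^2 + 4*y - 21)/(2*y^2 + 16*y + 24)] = (2*y^2 + 33*y + 108)/(y^4 + 16*y^3 + 88*y^2 + 192*y + 144)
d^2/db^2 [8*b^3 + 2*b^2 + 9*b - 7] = 48*b + 4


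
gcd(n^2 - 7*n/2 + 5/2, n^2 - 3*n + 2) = n - 1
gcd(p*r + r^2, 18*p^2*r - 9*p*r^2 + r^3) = r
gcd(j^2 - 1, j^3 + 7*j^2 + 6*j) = j + 1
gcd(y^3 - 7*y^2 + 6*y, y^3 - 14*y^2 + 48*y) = y^2 - 6*y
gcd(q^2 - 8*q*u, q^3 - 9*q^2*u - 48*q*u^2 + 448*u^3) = q - 8*u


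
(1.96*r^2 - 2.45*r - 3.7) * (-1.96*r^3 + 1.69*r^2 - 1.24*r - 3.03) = -3.8416*r^5 + 8.1144*r^4 + 0.6811*r^3 - 9.1538*r^2 + 12.0115*r + 11.211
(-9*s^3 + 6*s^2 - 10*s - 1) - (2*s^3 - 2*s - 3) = -11*s^3 + 6*s^2 - 8*s + 2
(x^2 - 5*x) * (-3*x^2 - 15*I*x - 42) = -3*x^4 + 15*x^3 - 15*I*x^3 - 42*x^2 + 75*I*x^2 + 210*x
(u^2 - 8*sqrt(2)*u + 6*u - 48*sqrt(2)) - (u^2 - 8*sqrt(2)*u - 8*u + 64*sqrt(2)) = 14*u - 112*sqrt(2)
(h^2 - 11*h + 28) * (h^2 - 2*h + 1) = h^4 - 13*h^3 + 51*h^2 - 67*h + 28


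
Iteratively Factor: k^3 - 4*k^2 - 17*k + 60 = (k - 3)*(k^2 - k - 20) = (k - 3)*(k + 4)*(k - 5)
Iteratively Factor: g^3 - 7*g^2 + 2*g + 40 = (g - 5)*(g^2 - 2*g - 8) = (g - 5)*(g - 4)*(g + 2)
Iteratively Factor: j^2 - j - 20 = (j - 5)*(j + 4)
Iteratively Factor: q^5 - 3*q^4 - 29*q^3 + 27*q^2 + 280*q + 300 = (q + 3)*(q^4 - 6*q^3 - 11*q^2 + 60*q + 100) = (q + 2)*(q + 3)*(q^3 - 8*q^2 + 5*q + 50) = (q - 5)*(q + 2)*(q + 3)*(q^2 - 3*q - 10) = (q - 5)^2*(q + 2)*(q + 3)*(q + 2)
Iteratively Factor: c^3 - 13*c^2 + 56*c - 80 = (c - 5)*(c^2 - 8*c + 16) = (c - 5)*(c - 4)*(c - 4)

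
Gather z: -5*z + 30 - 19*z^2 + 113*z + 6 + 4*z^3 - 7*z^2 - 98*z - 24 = 4*z^3 - 26*z^2 + 10*z + 12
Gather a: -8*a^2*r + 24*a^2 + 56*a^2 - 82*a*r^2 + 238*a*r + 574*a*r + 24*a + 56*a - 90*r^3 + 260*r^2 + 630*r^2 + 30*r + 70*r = a^2*(80 - 8*r) + a*(-82*r^2 + 812*r + 80) - 90*r^3 + 890*r^2 + 100*r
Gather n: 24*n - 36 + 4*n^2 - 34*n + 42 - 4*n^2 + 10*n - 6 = 0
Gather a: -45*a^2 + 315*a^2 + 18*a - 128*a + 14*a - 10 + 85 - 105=270*a^2 - 96*a - 30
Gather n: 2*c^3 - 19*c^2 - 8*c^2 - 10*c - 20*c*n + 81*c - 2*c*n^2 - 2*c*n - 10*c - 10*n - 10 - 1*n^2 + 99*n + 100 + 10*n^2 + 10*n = 2*c^3 - 27*c^2 + 61*c + n^2*(9 - 2*c) + n*(99 - 22*c) + 90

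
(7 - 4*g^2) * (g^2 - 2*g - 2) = -4*g^4 + 8*g^3 + 15*g^2 - 14*g - 14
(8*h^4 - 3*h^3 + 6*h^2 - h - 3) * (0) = 0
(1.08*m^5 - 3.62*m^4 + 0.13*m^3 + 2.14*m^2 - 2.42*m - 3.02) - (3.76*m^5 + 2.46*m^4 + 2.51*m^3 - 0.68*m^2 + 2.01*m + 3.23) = -2.68*m^5 - 6.08*m^4 - 2.38*m^3 + 2.82*m^2 - 4.43*m - 6.25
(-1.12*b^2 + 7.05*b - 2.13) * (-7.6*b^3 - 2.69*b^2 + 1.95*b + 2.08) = 8.512*b^5 - 50.5672*b^4 - 4.9605*b^3 + 17.1476*b^2 + 10.5105*b - 4.4304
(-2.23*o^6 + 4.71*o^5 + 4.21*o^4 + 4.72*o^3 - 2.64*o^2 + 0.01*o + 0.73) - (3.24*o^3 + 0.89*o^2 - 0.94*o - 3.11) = -2.23*o^6 + 4.71*o^5 + 4.21*o^4 + 1.48*o^3 - 3.53*o^2 + 0.95*o + 3.84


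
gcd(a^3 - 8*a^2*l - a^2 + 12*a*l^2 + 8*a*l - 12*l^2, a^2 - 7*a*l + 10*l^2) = a - 2*l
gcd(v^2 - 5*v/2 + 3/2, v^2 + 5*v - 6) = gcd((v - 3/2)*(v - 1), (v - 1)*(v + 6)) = v - 1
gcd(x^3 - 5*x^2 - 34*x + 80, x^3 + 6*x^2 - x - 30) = x^2 + 3*x - 10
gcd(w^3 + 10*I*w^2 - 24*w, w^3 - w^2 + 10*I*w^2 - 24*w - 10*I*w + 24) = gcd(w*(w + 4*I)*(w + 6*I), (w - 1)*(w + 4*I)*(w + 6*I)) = w^2 + 10*I*w - 24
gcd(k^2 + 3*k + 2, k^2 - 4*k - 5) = k + 1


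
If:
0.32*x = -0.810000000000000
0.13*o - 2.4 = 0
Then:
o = 18.46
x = -2.53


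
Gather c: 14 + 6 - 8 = 12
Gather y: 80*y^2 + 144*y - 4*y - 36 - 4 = 80*y^2 + 140*y - 40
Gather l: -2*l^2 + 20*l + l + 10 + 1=-2*l^2 + 21*l + 11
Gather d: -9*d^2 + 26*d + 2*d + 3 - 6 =-9*d^2 + 28*d - 3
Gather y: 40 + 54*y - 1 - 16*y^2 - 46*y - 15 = -16*y^2 + 8*y + 24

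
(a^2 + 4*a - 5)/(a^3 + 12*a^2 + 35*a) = (a - 1)/(a*(a + 7))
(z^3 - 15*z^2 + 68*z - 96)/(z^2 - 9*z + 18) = (z^2 - 12*z + 32)/(z - 6)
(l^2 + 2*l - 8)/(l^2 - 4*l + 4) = (l + 4)/(l - 2)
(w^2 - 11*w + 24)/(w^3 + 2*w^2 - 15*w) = (w - 8)/(w*(w + 5))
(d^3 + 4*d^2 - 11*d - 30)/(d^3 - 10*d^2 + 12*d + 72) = (d^2 + 2*d - 15)/(d^2 - 12*d + 36)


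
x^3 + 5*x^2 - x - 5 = (x - 1)*(x + 1)*(x + 5)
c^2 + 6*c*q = c*(c + 6*q)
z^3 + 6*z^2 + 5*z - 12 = (z - 1)*(z + 3)*(z + 4)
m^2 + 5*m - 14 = (m - 2)*(m + 7)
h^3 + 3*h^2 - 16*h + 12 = (h - 2)*(h - 1)*(h + 6)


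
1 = 1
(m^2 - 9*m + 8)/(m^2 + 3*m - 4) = (m - 8)/(m + 4)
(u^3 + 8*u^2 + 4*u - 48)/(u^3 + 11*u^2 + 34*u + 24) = (u - 2)/(u + 1)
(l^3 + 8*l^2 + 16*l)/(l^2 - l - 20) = l*(l + 4)/(l - 5)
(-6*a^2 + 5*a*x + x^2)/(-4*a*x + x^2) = (6*a^2 - 5*a*x - x^2)/(x*(4*a - x))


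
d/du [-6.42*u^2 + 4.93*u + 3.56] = 4.93 - 12.84*u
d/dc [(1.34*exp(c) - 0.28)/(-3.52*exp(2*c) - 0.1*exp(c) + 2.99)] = (4.7168*exp(2*c) - 1.9712*exp(c) + 3.9786)*exp(c)/(12.3904*exp(4*c) + 0.704*exp(3*c) - 21.0396*exp(2*c) - 0.598*exp(c) + 8.9401)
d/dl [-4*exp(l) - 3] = -4*exp(l)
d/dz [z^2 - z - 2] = 2*z - 1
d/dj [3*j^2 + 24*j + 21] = 6*j + 24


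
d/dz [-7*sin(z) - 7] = -7*cos(z)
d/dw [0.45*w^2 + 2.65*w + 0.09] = 0.9*w + 2.65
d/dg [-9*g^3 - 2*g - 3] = -27*g^2 - 2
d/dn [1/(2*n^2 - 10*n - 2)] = (5/2 - n)/(-n^2 + 5*n + 1)^2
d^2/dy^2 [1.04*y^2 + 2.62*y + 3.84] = 2.08000000000000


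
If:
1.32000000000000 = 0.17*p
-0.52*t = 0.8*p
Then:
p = 7.76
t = -11.95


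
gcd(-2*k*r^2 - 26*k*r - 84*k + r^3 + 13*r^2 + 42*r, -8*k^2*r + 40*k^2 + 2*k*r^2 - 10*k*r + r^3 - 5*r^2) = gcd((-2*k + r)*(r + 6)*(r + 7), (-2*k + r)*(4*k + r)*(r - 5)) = -2*k + r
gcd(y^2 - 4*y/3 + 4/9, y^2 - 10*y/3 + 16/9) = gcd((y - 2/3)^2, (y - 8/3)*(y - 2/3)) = y - 2/3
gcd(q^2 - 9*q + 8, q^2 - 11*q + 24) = q - 8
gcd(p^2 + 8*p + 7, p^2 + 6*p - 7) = p + 7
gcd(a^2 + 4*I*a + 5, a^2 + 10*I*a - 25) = a + 5*I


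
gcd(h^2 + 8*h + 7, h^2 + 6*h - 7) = h + 7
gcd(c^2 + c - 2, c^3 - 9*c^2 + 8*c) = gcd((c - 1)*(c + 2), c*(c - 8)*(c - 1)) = c - 1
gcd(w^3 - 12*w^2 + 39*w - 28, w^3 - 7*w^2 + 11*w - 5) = w - 1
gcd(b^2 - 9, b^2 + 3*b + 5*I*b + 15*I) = b + 3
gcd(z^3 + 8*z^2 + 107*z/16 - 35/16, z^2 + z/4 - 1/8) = z - 1/4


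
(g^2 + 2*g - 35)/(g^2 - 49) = (g - 5)/(g - 7)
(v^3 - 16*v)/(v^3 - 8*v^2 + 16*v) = (v + 4)/(v - 4)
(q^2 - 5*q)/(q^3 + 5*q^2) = (q - 5)/(q*(q + 5))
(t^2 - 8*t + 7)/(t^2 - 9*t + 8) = (t - 7)/(t - 8)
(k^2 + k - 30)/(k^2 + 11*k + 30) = (k - 5)/(k + 5)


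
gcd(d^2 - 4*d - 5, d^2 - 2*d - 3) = d + 1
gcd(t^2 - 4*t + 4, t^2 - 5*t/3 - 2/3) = t - 2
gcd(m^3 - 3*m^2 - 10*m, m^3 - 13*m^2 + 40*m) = m^2 - 5*m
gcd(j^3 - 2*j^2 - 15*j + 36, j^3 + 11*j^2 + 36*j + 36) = 1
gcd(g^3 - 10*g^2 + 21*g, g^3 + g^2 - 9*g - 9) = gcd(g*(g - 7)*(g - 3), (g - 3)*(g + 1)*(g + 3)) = g - 3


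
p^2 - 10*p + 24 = (p - 6)*(p - 4)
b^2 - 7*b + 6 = (b - 6)*(b - 1)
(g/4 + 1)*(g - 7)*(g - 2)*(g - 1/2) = g^4/4 - 11*g^3/8 - 39*g^2/8 + 67*g/4 - 7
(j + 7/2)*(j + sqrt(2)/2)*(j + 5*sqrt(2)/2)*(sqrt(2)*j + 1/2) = sqrt(2)*j^4 + 7*sqrt(2)*j^3/2 + 13*j^3/2 + 4*sqrt(2)*j^2 + 91*j^2/4 + 5*j/4 + 14*sqrt(2)*j + 35/8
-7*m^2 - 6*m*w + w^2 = (-7*m + w)*(m + w)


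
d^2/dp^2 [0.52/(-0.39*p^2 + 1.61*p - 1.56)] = (0.158184*p^2 - 0.653016*p - 0.52*(0.78*p - 1.61)*(1.56*p - 3.22) + 0.632736)/(0.39*p^2 - 1.61*p + 1.56)^3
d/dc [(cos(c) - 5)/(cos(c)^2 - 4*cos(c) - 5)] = sin(c)/(cos(c) + 1)^2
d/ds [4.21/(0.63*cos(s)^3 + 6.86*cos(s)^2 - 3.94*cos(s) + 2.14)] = (7.9569*cos(s)^2 + 57.7612*cos(s) - 16.5874)*sin(s)/(0.63*cos(s)^3 + 6.86*cos(s)^2 - 3.94*cos(s) + 2.14)^2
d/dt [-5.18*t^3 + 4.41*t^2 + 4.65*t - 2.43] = -15.54*t^2 + 8.82*t + 4.65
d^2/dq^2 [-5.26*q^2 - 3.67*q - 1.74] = -10.5200000000000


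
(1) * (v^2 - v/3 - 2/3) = v^2 - v/3 - 2/3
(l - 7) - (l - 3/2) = -11/2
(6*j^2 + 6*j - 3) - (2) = 6*j^2 + 6*j - 5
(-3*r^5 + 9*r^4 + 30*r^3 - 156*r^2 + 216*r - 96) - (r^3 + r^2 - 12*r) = -3*r^5 + 9*r^4 + 29*r^3 - 157*r^2 + 228*r - 96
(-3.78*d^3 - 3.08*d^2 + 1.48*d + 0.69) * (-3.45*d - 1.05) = 13.041*d^4 + 14.595*d^3 - 1.872*d^2 - 3.9345*d - 0.7245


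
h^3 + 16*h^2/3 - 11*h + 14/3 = (h - 1)*(h - 2/3)*(h + 7)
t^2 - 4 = (t - 2)*(t + 2)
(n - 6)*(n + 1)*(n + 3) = n^3 - 2*n^2 - 21*n - 18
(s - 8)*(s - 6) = s^2 - 14*s + 48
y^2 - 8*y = y*(y - 8)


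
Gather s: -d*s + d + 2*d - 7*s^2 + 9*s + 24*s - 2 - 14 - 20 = 3*d - 7*s^2 + s*(33 - d) - 36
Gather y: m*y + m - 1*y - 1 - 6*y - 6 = m + y*(m - 7) - 7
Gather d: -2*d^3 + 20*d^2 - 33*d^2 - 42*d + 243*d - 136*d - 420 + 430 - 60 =-2*d^3 - 13*d^2 + 65*d - 50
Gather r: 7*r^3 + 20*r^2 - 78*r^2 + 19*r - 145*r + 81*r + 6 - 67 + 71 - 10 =7*r^3 - 58*r^2 - 45*r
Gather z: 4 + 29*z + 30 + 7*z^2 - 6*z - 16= 7*z^2 + 23*z + 18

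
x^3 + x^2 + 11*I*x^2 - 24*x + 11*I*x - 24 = (x + 1)*(x + 3*I)*(x + 8*I)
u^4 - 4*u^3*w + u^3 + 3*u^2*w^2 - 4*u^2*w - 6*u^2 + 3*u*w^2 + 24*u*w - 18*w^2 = (u - 2)*(u + 3)*(u - 3*w)*(u - w)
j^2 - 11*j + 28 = (j - 7)*(j - 4)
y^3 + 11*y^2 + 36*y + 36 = (y + 2)*(y + 3)*(y + 6)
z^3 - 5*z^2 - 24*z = z*(z - 8)*(z + 3)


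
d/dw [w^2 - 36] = 2*w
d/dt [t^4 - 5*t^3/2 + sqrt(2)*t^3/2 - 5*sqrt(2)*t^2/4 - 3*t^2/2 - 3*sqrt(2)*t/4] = 4*t^3 - 15*t^2/2 + 3*sqrt(2)*t^2/2 - 5*sqrt(2)*t/2 - 3*t - 3*sqrt(2)/4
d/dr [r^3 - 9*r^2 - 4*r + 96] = 3*r^2 - 18*r - 4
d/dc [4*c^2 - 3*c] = 8*c - 3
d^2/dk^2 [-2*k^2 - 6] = -4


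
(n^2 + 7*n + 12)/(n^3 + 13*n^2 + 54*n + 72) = 1/(n + 6)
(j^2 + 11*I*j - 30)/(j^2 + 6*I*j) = (j + 5*I)/j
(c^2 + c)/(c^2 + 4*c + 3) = c/(c + 3)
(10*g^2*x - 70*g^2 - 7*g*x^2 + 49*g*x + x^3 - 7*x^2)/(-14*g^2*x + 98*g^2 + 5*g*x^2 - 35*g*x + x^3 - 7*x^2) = (-5*g + x)/(7*g + x)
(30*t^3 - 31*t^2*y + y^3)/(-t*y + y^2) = -30*t^2/y + t + y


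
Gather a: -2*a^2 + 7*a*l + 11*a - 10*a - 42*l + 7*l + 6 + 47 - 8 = -2*a^2 + a*(7*l + 1) - 35*l + 45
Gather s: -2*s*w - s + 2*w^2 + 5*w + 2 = s*(-2*w - 1) + 2*w^2 + 5*w + 2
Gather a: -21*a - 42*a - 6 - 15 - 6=-63*a - 27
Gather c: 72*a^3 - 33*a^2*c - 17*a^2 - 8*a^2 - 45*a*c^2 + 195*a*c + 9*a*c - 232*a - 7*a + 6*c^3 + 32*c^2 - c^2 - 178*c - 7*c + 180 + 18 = 72*a^3 - 25*a^2 - 239*a + 6*c^3 + c^2*(31 - 45*a) + c*(-33*a^2 + 204*a - 185) + 198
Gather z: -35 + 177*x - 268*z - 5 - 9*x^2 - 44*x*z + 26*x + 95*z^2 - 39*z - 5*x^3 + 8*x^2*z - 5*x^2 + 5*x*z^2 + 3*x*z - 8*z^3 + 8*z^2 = -5*x^3 - 14*x^2 + 203*x - 8*z^3 + z^2*(5*x + 103) + z*(8*x^2 - 41*x - 307) - 40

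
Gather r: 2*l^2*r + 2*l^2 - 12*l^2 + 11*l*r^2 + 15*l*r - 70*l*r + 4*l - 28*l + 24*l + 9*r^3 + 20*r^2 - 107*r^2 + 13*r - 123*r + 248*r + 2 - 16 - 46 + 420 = -10*l^2 + 9*r^3 + r^2*(11*l - 87) + r*(2*l^2 - 55*l + 138) + 360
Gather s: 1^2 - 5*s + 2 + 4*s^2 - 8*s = 4*s^2 - 13*s + 3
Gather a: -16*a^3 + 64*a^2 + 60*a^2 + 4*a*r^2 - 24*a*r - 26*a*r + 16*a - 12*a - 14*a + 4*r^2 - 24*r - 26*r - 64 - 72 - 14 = -16*a^3 + 124*a^2 + a*(4*r^2 - 50*r - 10) + 4*r^2 - 50*r - 150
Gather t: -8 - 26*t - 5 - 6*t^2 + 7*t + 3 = -6*t^2 - 19*t - 10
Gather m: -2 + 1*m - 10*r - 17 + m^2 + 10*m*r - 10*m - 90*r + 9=m^2 + m*(10*r - 9) - 100*r - 10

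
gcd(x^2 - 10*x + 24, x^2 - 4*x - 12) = x - 6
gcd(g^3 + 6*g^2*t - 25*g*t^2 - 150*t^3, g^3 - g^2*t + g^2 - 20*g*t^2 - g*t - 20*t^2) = -g + 5*t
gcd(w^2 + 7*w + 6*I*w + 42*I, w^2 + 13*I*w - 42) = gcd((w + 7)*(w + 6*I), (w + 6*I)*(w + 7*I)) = w + 6*I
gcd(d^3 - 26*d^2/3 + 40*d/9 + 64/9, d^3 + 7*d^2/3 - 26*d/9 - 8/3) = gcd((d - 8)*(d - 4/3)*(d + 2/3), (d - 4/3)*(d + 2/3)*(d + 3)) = d^2 - 2*d/3 - 8/9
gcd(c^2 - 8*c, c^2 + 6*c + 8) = 1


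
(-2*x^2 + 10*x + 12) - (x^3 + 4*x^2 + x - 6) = -x^3 - 6*x^2 + 9*x + 18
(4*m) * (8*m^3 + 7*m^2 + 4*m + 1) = 32*m^4 + 28*m^3 + 16*m^2 + 4*m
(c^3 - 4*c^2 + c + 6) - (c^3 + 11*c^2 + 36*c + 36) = -15*c^2 - 35*c - 30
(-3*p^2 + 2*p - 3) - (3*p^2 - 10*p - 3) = -6*p^2 + 12*p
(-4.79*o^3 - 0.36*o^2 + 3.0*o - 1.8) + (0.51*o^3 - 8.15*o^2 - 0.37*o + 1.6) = -4.28*o^3 - 8.51*o^2 + 2.63*o - 0.2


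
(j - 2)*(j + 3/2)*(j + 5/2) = j^3 + 2*j^2 - 17*j/4 - 15/2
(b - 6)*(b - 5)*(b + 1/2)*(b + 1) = b^4 - 19*b^3/2 + 14*b^2 + 79*b/2 + 15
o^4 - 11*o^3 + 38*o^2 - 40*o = o*(o - 5)*(o - 4)*(o - 2)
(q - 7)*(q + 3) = q^2 - 4*q - 21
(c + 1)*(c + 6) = c^2 + 7*c + 6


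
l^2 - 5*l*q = l*(l - 5*q)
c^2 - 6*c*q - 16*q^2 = (c - 8*q)*(c + 2*q)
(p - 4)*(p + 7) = p^2 + 3*p - 28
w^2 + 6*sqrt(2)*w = w*(w + 6*sqrt(2))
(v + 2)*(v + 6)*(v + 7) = v^3 + 15*v^2 + 68*v + 84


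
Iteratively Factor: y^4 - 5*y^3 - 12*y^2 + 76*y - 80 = (y + 4)*(y^3 - 9*y^2 + 24*y - 20) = (y - 2)*(y + 4)*(y^2 - 7*y + 10) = (y - 2)^2*(y + 4)*(y - 5)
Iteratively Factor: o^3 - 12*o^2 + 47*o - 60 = (o - 4)*(o^2 - 8*o + 15) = (o - 4)*(o - 3)*(o - 5)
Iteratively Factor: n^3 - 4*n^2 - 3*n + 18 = (n - 3)*(n^2 - n - 6) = (n - 3)*(n + 2)*(n - 3)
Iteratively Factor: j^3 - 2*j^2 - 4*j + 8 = (j - 2)*(j^2 - 4) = (j - 2)^2*(j + 2)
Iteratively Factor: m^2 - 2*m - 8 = (m + 2)*(m - 4)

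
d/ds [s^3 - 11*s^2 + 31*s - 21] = 3*s^2 - 22*s + 31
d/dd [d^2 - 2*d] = 2*d - 2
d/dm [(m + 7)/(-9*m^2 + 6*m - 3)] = (m^2 + 14*m - 5)/(9*m^4 - 12*m^3 + 10*m^2 - 4*m + 1)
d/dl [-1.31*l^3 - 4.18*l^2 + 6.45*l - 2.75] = -3.93*l^2 - 8.36*l + 6.45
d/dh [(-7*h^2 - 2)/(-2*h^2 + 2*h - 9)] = 2*(-7*h^2 + 59*h + 2)/(4*h^4 - 8*h^3 + 40*h^2 - 36*h + 81)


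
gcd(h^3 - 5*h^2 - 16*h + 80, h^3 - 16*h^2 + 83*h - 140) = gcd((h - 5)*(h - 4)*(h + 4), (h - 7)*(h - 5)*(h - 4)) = h^2 - 9*h + 20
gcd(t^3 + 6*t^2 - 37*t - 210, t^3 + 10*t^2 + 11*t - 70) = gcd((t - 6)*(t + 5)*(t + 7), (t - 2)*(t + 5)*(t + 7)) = t^2 + 12*t + 35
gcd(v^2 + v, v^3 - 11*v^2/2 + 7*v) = v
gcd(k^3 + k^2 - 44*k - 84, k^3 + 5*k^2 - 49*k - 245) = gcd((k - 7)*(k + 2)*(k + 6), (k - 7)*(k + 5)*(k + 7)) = k - 7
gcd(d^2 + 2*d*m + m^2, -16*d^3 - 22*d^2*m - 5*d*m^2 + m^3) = d + m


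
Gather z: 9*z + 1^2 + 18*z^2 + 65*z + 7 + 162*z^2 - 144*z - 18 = 180*z^2 - 70*z - 10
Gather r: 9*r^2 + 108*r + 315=9*r^2 + 108*r + 315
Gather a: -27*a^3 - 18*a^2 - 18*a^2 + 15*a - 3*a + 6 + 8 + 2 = -27*a^3 - 36*a^2 + 12*a + 16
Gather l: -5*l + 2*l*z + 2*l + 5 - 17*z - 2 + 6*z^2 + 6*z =l*(2*z - 3) + 6*z^2 - 11*z + 3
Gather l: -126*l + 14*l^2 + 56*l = 14*l^2 - 70*l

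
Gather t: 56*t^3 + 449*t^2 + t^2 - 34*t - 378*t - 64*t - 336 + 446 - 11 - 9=56*t^3 + 450*t^2 - 476*t + 90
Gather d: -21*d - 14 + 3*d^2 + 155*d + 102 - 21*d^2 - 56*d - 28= -18*d^2 + 78*d + 60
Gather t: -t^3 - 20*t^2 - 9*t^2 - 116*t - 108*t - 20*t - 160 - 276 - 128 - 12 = -t^3 - 29*t^2 - 244*t - 576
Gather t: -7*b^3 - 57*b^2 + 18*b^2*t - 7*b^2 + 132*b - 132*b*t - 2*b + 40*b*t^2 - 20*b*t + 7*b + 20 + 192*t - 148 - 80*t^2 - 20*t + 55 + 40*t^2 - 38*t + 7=-7*b^3 - 64*b^2 + 137*b + t^2*(40*b - 40) + t*(18*b^2 - 152*b + 134) - 66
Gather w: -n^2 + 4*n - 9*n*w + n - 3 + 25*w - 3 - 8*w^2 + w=-n^2 + 5*n - 8*w^2 + w*(26 - 9*n) - 6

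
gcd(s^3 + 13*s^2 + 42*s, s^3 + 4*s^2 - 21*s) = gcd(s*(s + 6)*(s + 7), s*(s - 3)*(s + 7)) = s^2 + 7*s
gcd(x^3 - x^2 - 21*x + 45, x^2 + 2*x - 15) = x^2 + 2*x - 15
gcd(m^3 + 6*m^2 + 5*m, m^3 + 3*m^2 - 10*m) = m^2 + 5*m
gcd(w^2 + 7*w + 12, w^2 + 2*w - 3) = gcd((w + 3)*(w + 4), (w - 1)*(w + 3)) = w + 3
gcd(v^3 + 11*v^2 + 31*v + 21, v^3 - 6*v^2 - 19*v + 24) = v + 3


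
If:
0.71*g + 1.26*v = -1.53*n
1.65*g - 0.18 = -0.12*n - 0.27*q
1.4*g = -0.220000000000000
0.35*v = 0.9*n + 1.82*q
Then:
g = -0.16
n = -5.68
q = 4.15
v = 6.98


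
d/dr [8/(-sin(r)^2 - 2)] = 32*sin(2*r)/(5 - cos(2*r))^2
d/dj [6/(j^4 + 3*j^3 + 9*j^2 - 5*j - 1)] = 6*(-4*j^3 - 9*j^2 - 18*j + 5)/(j^4 + 3*j^3 + 9*j^2 - 5*j - 1)^2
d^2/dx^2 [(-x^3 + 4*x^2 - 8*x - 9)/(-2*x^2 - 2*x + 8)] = (17*x^3 - 33*x^2 + 171*x + 13)/(x^6 + 3*x^5 - 9*x^4 - 23*x^3 + 36*x^2 + 48*x - 64)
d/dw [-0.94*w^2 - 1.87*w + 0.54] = -1.88*w - 1.87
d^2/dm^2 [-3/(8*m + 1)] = -384/(8*m + 1)^3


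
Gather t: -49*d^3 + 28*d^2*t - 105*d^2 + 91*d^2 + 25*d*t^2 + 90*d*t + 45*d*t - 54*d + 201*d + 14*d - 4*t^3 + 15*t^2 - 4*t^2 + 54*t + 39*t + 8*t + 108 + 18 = -49*d^3 - 14*d^2 + 161*d - 4*t^3 + t^2*(25*d + 11) + t*(28*d^2 + 135*d + 101) + 126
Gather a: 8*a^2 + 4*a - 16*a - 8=8*a^2 - 12*a - 8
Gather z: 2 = 2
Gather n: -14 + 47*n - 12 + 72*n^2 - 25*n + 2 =72*n^2 + 22*n - 24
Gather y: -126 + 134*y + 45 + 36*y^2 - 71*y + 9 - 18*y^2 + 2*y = 18*y^2 + 65*y - 72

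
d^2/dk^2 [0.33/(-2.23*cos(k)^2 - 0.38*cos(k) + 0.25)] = (6.564228*(1 - cos(k)^2)^2 + 0.838926*cos(k)^3 + 4.065666*cos(k)^2 - 1.646502*cos(k) - 7.027482)/(2.23*cos(k)^2 + 0.38*cos(k) - 0.25)^3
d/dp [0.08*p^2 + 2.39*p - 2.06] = 0.16*p + 2.39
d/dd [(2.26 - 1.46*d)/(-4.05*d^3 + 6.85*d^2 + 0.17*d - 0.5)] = (-11.826*d^3 + 37.46*d^2 - 30.962*d + 0.3458)/(16.4025*d^6 - 55.485*d^5 + 45.5455*d^4 + 6.379*d^3 - 6.8211*d^2 - 0.17*d + 0.25)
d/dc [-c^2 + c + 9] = 1 - 2*c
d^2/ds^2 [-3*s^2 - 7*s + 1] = -6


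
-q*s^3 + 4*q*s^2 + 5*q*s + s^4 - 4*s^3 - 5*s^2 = s*(-q + s)*(s - 5)*(s + 1)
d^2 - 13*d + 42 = (d - 7)*(d - 6)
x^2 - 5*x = x*(x - 5)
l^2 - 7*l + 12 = (l - 4)*(l - 3)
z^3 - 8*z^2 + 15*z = z*(z - 5)*(z - 3)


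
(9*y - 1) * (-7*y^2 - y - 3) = -63*y^3 - 2*y^2 - 26*y + 3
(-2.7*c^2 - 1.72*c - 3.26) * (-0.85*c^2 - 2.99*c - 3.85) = 2.295*c^4 + 9.535*c^3 + 18.3088*c^2 + 16.3694*c + 12.551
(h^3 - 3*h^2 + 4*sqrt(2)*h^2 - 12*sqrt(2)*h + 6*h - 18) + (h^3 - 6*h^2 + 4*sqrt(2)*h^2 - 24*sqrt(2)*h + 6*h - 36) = 2*h^3 - 9*h^2 + 8*sqrt(2)*h^2 - 36*sqrt(2)*h + 12*h - 54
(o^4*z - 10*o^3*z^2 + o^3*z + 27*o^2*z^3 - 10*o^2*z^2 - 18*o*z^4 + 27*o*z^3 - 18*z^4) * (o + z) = o^5*z - 9*o^4*z^2 + o^4*z + 17*o^3*z^3 - 9*o^3*z^2 + 9*o^2*z^4 + 17*o^2*z^3 - 18*o*z^5 + 9*o*z^4 - 18*z^5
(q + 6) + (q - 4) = 2*q + 2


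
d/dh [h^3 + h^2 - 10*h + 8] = 3*h^2 + 2*h - 10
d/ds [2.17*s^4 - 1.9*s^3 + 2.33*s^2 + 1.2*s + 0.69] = 8.68*s^3 - 5.7*s^2 + 4.66*s + 1.2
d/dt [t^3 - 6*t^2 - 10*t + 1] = 3*t^2 - 12*t - 10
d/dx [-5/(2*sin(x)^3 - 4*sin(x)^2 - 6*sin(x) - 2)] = -5*(4*sin(x) + 3*cos(x)^2)*cos(x)/(2*(-sin(x)^3 + 2*sin(x)^2 + 3*sin(x) + 1)^2)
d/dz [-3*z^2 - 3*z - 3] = -6*z - 3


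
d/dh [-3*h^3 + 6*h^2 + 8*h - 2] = -9*h^2 + 12*h + 8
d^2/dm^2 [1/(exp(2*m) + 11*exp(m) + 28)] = (2*(2*exp(m) + 11)^2*exp(m) - (4*exp(m) + 11)*(exp(2*m) + 11*exp(m) + 28))*exp(m)/(exp(2*m) + 11*exp(m) + 28)^3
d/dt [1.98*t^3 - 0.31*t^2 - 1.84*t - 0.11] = 5.94*t^2 - 0.62*t - 1.84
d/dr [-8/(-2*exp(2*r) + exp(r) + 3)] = (8 - 32*exp(r))*exp(r)/(-2*exp(2*r) + exp(r) + 3)^2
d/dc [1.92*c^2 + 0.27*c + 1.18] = 3.84*c + 0.27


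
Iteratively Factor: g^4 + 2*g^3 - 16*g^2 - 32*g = (g + 4)*(g^3 - 2*g^2 - 8*g) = g*(g + 4)*(g^2 - 2*g - 8) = g*(g - 4)*(g + 4)*(g + 2)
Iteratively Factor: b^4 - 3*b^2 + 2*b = (b - 1)*(b^3 + b^2 - 2*b) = b*(b - 1)*(b^2 + b - 2) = b*(b - 1)^2*(b + 2)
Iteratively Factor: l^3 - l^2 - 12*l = (l)*(l^2 - l - 12) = l*(l + 3)*(l - 4)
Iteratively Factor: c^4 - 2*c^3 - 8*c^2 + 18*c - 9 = (c - 3)*(c^3 + c^2 - 5*c + 3) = (c - 3)*(c - 1)*(c^2 + 2*c - 3) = (c - 3)*(c - 1)^2*(c + 3)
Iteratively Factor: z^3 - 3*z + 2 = (z - 1)*(z^2 + z - 2) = (z - 1)^2*(z + 2)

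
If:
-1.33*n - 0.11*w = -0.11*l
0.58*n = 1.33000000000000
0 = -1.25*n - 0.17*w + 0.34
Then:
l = 12.86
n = 2.29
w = -14.86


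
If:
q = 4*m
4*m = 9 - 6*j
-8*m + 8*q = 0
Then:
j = 3/2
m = 0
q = 0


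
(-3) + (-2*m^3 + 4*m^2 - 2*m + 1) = -2*m^3 + 4*m^2 - 2*m - 2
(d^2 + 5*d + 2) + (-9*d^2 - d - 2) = -8*d^2 + 4*d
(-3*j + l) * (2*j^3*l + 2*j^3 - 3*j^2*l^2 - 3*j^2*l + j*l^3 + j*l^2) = -6*j^4*l - 6*j^4 + 11*j^3*l^2 + 11*j^3*l - 6*j^2*l^3 - 6*j^2*l^2 + j*l^4 + j*l^3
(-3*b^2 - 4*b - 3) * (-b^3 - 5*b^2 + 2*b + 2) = 3*b^5 + 19*b^4 + 17*b^3 + b^2 - 14*b - 6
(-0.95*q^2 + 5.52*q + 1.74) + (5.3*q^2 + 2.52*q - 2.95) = 4.35*q^2 + 8.04*q - 1.21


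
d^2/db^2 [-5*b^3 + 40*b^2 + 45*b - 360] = 80 - 30*b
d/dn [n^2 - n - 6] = 2*n - 1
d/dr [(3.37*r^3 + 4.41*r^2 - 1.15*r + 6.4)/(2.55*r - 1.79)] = (17.187*r^3 - 6.8514*r^2 - 15.7878*r - 14.2615)/(6.5025*r^2 - 9.129*r + 3.2041)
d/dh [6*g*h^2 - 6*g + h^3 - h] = 12*g*h + 3*h^2 - 1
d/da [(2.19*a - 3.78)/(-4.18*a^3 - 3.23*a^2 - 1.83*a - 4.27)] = (18.3084*a^3 - 40.3275*a^2 - 24.4188*a - 16.2687)/(17.4724*a^6 + 27.0028*a^5 + 25.7317*a^4 + 47.519*a^3 + 30.9331*a^2 + 15.6282*a + 18.2329)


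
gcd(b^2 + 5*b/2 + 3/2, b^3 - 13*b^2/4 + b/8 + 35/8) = b + 1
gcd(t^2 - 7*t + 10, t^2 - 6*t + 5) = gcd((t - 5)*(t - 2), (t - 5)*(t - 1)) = t - 5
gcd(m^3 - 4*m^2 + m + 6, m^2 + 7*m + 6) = m + 1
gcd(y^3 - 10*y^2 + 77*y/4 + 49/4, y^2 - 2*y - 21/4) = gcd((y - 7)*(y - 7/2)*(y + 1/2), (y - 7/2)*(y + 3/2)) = y - 7/2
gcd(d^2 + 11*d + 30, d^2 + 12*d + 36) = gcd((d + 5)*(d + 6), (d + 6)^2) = d + 6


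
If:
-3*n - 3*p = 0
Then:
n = -p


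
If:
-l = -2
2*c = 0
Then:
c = 0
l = 2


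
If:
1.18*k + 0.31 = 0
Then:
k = -0.26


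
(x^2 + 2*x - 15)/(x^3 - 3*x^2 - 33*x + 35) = (x - 3)/(x^2 - 8*x + 7)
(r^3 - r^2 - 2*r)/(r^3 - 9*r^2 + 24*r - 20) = r*(r + 1)/(r^2 - 7*r + 10)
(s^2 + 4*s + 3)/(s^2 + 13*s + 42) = (s^2 + 4*s + 3)/(s^2 + 13*s + 42)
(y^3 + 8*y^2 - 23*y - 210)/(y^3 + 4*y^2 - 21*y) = (y^2 + y - 30)/(y*(y - 3))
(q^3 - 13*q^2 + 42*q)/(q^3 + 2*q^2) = (q^2 - 13*q + 42)/(q*(q + 2))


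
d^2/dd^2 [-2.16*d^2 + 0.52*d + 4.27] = -4.32000000000000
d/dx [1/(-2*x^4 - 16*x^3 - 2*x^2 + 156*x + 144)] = (2*x^3 + 12*x^2 + x - 39)/(x^4 + 8*x^3 + x^2 - 78*x - 72)^2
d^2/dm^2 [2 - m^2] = -2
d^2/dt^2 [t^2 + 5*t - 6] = 2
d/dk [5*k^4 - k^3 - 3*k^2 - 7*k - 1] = 20*k^3 - 3*k^2 - 6*k - 7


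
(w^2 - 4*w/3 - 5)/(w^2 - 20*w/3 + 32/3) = (3*w^2 - 4*w - 15)/(3*w^2 - 20*w + 32)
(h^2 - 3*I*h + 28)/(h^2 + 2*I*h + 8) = (h - 7*I)/(h - 2*I)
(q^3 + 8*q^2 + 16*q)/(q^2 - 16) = q*(q + 4)/(q - 4)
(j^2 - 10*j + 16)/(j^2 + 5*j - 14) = (j - 8)/(j + 7)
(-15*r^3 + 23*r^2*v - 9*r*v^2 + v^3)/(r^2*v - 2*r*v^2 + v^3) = (-15*r^2 + 8*r*v - v^2)/(v*(r - v))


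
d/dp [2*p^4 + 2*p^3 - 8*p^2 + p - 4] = 8*p^3 + 6*p^2 - 16*p + 1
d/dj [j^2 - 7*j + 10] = 2*j - 7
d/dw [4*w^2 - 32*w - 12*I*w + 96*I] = 8*w - 32 - 12*I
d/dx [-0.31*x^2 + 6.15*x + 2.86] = 6.15 - 0.62*x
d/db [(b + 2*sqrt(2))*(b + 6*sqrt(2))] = 2*b + 8*sqrt(2)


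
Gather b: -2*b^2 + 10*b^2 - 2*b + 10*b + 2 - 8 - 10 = 8*b^2 + 8*b - 16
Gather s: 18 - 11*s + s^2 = s^2 - 11*s + 18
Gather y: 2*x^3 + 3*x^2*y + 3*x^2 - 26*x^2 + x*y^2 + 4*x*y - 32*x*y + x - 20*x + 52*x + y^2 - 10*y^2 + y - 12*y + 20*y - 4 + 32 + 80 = 2*x^3 - 23*x^2 + 33*x + y^2*(x - 9) + y*(3*x^2 - 28*x + 9) + 108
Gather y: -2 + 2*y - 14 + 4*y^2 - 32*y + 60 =4*y^2 - 30*y + 44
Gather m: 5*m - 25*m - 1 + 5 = 4 - 20*m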